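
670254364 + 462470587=1132724951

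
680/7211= 680/7211 = 0.09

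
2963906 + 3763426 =6727332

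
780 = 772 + 8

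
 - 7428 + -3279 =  - 10707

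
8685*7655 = 66483675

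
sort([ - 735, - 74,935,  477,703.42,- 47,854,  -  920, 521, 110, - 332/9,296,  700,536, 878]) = [ - 920,- 735, - 74,  -  47, - 332/9,110,296, 477,521,536,700,703.42,854,878,935]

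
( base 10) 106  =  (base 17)64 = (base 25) 46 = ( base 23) 4E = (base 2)1101010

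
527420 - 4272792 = - 3745372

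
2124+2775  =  4899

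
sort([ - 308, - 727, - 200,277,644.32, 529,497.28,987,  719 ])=[ - 727,- 308, - 200, 277, 497.28, 529,644.32  ,  719, 987]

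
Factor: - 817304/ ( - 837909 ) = 2^3*3^( - 2)*19^2*157^( - 1 )*283^1*593^( - 1 ) 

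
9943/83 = 9943/83= 119.80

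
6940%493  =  38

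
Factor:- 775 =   -  5^2*31^1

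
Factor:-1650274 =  -2^1*29^1*37^1*769^1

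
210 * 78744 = 16536240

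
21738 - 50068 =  - 28330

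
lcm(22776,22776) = 22776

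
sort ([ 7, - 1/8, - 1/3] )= [ - 1/3,-1/8, 7] 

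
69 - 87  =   - 18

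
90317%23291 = 20444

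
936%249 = 189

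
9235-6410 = 2825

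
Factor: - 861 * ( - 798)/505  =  2^1*3^2 * 5^( - 1 )*7^2*19^1*41^1*101^(-1 ) = 687078/505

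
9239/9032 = 9239/9032 = 1.02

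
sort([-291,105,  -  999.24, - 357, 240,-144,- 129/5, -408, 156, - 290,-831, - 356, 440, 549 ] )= [-999.24, - 831, - 408,-357, - 356, - 291, - 290, - 144,-129/5, 105, 156,240, 440, 549]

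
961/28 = 34+9/28 = 34.32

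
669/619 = 669/619 =1.08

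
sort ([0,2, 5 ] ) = [ 0,2,  5 ]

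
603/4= 603/4 =150.75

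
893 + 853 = 1746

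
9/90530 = 9/90530 = 0.00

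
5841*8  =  46728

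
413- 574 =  - 161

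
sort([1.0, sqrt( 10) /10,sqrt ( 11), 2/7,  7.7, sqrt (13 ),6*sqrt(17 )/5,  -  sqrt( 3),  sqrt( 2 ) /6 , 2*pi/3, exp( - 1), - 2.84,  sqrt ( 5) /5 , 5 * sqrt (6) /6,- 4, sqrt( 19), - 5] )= [ - 5, - 4, -2.84,  -  sqrt(3),sqrt( 2) /6, 2/7,  sqrt (10 )/10,exp(-1),sqrt( 5) /5,1.0,  5 * sqrt (6)/6,  2 * pi/3,  sqrt( 11 ), sqrt(13 ), sqrt( 19 ), 6 * sqrt( 17)/5 , 7.7 ]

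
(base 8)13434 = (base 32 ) 5OS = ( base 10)5916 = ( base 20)efg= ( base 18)104C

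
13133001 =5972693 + 7160308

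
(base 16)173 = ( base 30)CB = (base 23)G3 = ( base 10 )371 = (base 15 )19B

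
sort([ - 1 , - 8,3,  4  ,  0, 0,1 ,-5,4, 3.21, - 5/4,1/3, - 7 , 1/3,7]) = [ - 8, - 7, -5, - 5/4,  -  1,0, 0, 1/3,1/3, 1, 3,3.21,4, 4,7]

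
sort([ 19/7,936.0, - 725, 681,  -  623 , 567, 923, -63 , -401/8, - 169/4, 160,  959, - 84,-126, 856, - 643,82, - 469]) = [ - 725,-643, - 623, - 469, - 126, - 84, -63, - 401/8,- 169/4,19/7,82, 160, 567,681, 856, 923,936.0, 959] 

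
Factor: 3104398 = 2^1*11^1*73^1*1933^1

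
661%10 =1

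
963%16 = 3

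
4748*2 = 9496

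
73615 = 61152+12463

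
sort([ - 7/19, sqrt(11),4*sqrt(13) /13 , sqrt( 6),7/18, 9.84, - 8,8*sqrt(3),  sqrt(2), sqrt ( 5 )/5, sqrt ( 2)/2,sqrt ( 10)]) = [-8, - 7/19,7/18, sqrt(5 )/5,  sqrt(2) /2, 4*sqrt(13 )/13,sqrt( 2 ),sqrt( 6) , sqrt ( 10),sqrt(11),  9.84 , 8*sqrt( 3) ]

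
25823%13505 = 12318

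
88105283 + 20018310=108123593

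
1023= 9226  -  8203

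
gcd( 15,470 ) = 5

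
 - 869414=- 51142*17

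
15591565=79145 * 197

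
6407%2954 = 499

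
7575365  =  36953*205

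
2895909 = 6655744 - 3759835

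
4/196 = 1/49 = 0.02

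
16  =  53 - 37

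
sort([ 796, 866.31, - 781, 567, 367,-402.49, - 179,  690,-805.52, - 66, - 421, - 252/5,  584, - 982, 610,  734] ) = [ - 982, - 805.52, - 781, - 421, - 402.49 , - 179, - 66, - 252/5 , 367, 567, 584, 610, 690, 734, 796,866.31 ] 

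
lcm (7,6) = 42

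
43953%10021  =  3869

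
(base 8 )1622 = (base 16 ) 392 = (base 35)q4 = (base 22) 1JC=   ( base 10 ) 914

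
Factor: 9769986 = 2^1*3^2*23^1*23599^1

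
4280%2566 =1714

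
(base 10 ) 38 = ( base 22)1g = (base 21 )1H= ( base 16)26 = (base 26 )1C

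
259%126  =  7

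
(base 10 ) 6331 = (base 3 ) 22200111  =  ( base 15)1D21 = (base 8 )14273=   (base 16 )18BB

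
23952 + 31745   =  55697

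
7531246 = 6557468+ 973778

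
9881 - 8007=1874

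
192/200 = 24/25 = 0.96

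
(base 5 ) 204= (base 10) 54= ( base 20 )2e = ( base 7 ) 105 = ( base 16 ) 36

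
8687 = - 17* (-511)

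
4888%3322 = 1566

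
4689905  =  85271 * 55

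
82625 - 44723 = 37902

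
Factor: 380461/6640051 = 11^( - 1 )*380461^1*603641^( - 1 ) 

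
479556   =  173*2772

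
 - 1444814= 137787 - 1582601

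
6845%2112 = 509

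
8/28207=8/28207 = 0.00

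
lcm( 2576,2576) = 2576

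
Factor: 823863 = 3^1*47^1*5843^1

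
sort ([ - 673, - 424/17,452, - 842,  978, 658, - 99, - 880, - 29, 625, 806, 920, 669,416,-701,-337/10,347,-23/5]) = [ - 880, - 842, - 701, - 673, - 99, - 337/10, - 29,-424/17, - 23/5,347, 416, 452,625, 658 , 669, 806,920,  978]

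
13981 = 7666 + 6315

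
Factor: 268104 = 2^3 * 3^1*11171^1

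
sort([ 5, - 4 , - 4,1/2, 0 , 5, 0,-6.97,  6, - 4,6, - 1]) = [  -  6.97, - 4, - 4, - 4,-1, 0,0,1/2,5, 5,  6,  6 ]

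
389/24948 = 389/24948= 0.02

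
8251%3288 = 1675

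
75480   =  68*1110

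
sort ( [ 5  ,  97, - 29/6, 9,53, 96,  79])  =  [-29/6, 5, 9,53, 79,96, 97 ]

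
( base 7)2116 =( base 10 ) 748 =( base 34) M0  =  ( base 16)2ec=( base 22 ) 1c0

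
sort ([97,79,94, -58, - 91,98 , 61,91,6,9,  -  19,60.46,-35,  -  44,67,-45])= [ - 91, - 58, - 45, - 44 ,  -  35, - 19,6,9, 60.46, 61,67,  79,91,94, 97, 98] 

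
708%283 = 142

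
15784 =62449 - 46665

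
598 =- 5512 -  - 6110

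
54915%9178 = 9025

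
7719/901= 8 + 511/901=8.57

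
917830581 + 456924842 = 1374755423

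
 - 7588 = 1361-8949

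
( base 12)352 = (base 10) 494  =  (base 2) 111101110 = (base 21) 12B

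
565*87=49155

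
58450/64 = 29225/32   =  913.28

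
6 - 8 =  - 2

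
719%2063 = 719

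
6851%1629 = 335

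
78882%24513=5343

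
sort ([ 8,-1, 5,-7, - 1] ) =[ - 7, -1, - 1  ,  5, 8] 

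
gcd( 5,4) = 1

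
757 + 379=1136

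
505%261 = 244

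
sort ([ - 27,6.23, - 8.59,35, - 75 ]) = [-75, - 27, - 8.59,6.23  ,  35] 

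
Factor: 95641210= 2^1*5^1*7^1*1366303^1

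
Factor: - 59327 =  - 41^1*1447^1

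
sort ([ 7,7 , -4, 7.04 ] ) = [ - 4,7,7,  7.04]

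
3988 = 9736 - 5748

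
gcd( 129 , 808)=1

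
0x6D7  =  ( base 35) 1f1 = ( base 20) 47B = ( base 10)1751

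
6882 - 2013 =4869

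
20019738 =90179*222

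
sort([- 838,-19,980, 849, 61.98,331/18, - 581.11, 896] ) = [ - 838, - 581.11,-19,331/18,61.98, 849, 896,980]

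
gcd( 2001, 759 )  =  69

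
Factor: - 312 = -2^3*3^1*13^1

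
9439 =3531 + 5908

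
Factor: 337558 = 2^1 * 13^1*12983^1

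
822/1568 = 411/784 = 0.52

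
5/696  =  5/696 = 0.01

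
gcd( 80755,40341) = 1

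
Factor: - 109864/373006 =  - 2^2 * 31^1*421^( - 1) = - 124/421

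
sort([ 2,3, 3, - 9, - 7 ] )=[ - 9, - 7,  2, 3,3]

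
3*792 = 2376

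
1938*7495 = 14525310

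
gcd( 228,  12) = 12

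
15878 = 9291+6587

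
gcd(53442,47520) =18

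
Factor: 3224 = 2^3*13^1 *31^1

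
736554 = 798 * 923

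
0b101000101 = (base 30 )ap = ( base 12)231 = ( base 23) e3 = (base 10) 325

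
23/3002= 23/3002 = 0.01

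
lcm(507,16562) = 49686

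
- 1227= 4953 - 6180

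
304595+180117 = 484712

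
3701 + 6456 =10157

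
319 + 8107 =8426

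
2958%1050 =858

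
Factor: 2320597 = 73^1*83^1*383^1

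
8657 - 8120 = 537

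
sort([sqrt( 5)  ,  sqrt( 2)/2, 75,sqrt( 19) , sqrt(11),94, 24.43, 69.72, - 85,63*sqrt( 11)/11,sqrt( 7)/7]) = [ - 85,sqrt ( 7)/7,sqrt( 2) /2,sqrt( 5),sqrt( 11), sqrt( 19), 63 *sqrt (11)/11,24.43, 69.72 , 75, 94]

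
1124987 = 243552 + 881435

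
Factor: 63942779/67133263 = 67^( - 1 )*109^1*586631^1* 1001989^( - 1 )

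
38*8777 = 333526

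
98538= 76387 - - 22151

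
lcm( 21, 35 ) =105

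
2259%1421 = 838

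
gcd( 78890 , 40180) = 490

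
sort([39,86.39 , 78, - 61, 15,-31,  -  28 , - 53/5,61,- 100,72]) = [  -  100, -61,-31, - 28, - 53/5,15, 39,61,72, 78, 86.39 ]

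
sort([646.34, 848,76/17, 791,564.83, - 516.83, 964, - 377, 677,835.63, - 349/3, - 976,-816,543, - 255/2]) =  [ - 976, - 816, - 516.83, - 377, - 255/2, - 349/3,76/17, 543,564.83, 646.34, 677, 791, 835.63,  848, 964]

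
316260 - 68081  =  248179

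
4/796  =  1/199 = 0.01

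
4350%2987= 1363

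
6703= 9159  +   - 2456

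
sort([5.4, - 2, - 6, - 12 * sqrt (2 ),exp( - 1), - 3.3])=[  -  12*sqrt(2), - 6,- 3.3,-2  ,  exp ( - 1 ),5.4] 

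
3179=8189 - 5010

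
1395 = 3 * 465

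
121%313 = 121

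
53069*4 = 212276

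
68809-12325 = 56484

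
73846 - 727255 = -653409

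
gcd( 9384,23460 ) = 4692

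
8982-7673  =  1309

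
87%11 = 10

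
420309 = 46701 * 9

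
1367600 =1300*1052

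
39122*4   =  156488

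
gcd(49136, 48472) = 664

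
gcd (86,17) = 1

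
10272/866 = 5136/433=11.86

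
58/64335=58/64335 = 0.00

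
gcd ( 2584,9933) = 1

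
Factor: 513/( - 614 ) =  - 2^( - 1 ) * 3^3*19^1*307^( - 1) 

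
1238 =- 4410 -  - 5648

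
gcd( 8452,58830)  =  2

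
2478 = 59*42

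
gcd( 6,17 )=1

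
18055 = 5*3611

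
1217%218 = 127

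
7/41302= 7/41302  =  0.00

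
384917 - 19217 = 365700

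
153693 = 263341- 109648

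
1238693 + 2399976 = 3638669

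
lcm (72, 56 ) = 504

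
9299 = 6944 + 2355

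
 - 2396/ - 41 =2396/41 = 58.44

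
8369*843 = 7055067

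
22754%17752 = 5002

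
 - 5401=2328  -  7729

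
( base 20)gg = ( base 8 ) 520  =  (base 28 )c0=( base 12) 240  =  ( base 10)336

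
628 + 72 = 700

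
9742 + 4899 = 14641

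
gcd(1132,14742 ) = 2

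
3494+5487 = 8981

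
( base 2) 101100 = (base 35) 19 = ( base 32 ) 1c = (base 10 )44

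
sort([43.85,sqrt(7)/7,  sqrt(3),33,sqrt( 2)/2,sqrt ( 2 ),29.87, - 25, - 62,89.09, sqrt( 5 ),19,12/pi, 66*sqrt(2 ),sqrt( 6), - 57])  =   [ - 62 ,-57, - 25,sqrt( 7)/7  ,  sqrt(2) /2,  sqrt(2 ), sqrt(3 ) , sqrt( 5),sqrt(6), 12/pi,19, 29.87 , 33,43.85, 89.09, 66*sqrt(2) ]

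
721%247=227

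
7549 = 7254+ 295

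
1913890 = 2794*685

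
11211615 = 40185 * 279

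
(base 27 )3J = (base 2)1100100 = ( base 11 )91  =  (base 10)100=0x64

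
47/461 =47/461 = 0.10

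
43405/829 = 43405/829 = 52.36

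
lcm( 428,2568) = 2568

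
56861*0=0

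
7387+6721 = 14108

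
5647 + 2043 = 7690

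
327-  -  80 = 407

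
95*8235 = 782325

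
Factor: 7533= 3^5*31^1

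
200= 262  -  62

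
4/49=4/49 = 0.08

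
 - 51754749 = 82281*(-629)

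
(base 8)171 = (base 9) 144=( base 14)89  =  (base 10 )121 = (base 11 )100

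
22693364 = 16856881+5836483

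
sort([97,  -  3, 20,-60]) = [-60,-3, 20, 97]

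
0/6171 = 0 = 0.00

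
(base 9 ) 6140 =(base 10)4491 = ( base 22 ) 963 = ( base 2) 1000110001011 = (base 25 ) 74G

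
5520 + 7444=12964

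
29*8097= 234813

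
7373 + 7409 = 14782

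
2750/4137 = 2750/4137 =0.66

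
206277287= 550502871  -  344225584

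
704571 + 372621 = 1077192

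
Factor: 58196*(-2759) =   -  160562764 = -2^2*31^1*89^1*14549^1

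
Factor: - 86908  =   - 2^2*21727^1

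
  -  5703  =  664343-670046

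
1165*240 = 279600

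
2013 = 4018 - 2005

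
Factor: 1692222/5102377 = 2^1 * 3^1*43^1 * 937^1*728911^ (- 1) =241746/728911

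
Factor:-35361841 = -823^1* 42967^1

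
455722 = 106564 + 349158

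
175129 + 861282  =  1036411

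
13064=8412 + 4652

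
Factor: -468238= - 2^1 * 103^1*2273^1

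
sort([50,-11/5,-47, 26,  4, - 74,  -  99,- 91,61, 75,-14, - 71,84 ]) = [-99, - 91, -74, - 71,  -  47, - 14, - 11/5,4, 26,50,61,75, 84]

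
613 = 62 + 551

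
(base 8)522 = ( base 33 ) A8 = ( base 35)9n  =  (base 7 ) 662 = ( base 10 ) 338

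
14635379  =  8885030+5750349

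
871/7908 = 871/7908 =0.11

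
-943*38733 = -36525219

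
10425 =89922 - 79497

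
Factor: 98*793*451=2^1*7^2*11^1*13^1*41^1*61^1 = 35049014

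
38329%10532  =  6733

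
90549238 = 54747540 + 35801698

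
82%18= 10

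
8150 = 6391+1759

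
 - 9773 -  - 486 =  - 9287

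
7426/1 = 7426 = 7426.00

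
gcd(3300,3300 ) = 3300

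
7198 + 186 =7384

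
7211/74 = 97 + 33/74 = 97.45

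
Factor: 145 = 5^1  *29^1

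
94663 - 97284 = -2621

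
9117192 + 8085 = 9125277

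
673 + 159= 832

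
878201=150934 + 727267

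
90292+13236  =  103528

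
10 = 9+1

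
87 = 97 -10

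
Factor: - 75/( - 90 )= 2^( - 1 )*3^( - 1)*5^1 = 5/6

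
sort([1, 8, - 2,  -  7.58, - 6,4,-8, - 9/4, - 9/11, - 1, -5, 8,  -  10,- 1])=[ - 10, - 8, - 7.58, - 6, - 5, - 9/4 , - 2, - 1, - 1, - 9/11, 1, 4, 8,8]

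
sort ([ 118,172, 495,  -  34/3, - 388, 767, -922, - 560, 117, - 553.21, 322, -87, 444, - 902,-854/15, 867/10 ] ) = [ - 922, - 902, - 560, - 553.21,  -  388,- 87, - 854/15,-34/3, 867/10, 117,118, 172, 322,444, 495, 767 ] 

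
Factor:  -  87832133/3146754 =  - 2^(  -  1)*3^ ( - 1) * 13^(-1)*40343^( - 1)*87832133^1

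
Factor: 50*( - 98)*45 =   -  220500 = - 2^2 * 3^2 * 5^3*7^2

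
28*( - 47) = - 1316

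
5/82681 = 5/82681 = 0.00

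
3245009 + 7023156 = 10268165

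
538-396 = 142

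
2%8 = 2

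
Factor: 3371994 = 2^1*3^2*31^1 *6043^1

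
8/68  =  2/17 = 0.12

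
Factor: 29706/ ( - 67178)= - 14853/33589 = - 3^1*4951^1*33589^ ( - 1)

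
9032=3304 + 5728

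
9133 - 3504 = 5629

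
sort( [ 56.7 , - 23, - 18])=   [ - 23,- 18,56.7] 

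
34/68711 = 34/68711 = 0.00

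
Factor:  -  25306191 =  - 3^2*463^1*6073^1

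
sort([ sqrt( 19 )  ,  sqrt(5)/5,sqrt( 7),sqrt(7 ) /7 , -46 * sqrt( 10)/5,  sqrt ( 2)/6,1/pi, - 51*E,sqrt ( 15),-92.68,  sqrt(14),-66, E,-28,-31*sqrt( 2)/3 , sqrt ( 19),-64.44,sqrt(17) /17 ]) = [-51*E, - 92.68, - 66, - 64.44 , - 46*sqrt( 10)/5, - 28,-31 * sqrt(2)/3,sqrt ( 2)/6,sqrt( 17)/17,1/pi,sqrt( 7 ) /7,sqrt(5)/5, sqrt( 7 ),E,sqrt(14 ),sqrt(15 ),sqrt(19),sqrt( 19)]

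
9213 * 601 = 5537013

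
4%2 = 0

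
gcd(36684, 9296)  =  4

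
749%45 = 29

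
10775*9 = 96975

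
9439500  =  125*75516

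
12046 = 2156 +9890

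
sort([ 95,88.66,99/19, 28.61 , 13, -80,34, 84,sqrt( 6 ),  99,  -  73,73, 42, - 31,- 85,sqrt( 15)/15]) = [ - 85,-80 ,-73,-31,sqrt (15)/15,sqrt( 6 ),  99/19, 13,28.61,34, 42,73,84 , 88.66,95,99 ] 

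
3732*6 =22392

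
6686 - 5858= 828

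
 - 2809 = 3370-6179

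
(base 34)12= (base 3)1100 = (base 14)28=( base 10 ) 36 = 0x24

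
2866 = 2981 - 115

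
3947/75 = 3947/75 = 52.63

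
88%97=88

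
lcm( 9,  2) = 18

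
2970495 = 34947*85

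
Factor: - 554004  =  -2^2*3^2*11^1*1399^1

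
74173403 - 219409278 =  -145235875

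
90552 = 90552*1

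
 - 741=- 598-143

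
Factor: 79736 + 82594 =2^1*3^1*5^1*7^1*773^1 = 162330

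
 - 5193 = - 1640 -3553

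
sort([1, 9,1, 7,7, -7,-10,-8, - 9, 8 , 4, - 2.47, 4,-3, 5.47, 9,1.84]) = [-10, - 9,-8, - 7, - 3 , - 2.47, 1, 1, 1.84, 4, 4, 5.47, 7, 7, 8, 9, 9] 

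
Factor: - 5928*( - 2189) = 12976392 = 2^3 * 3^1*11^1 * 13^1*19^1*199^1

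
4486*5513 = 24731318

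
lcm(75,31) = 2325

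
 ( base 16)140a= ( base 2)1010000001010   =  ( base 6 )35430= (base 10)5130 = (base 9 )7030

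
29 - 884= - 855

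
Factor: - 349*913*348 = -110885676 = - 2^2*3^1*11^1*29^1 *83^1*349^1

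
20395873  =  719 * 28367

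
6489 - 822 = 5667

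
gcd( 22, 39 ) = 1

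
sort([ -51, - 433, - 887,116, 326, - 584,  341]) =[ - 887, - 584, -433, -51,116,326,341] 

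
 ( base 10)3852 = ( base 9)5250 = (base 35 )352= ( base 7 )14142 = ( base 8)7414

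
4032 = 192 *21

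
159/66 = 2 +9/22 =2.41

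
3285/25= 657/5 = 131.40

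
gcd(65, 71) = 1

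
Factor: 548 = 2^2*137^1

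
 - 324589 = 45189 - 369778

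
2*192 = 384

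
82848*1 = 82848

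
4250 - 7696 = - 3446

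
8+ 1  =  9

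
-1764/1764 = -1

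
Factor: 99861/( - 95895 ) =  -  3^( - 1) * 5^( - 1 )*2131^ ( - 1 )*33287^1=-33287/31965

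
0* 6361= 0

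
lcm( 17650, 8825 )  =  17650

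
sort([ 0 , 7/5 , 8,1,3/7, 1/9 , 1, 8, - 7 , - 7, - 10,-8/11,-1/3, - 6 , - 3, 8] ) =[ - 10, - 7, - 7, - 6, - 3, - 8/11, - 1/3,0,1/9, 3/7, 1,  1, 7/5, 8,8,8 ]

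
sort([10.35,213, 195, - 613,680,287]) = [ - 613,10.35, 195, 213,287,680]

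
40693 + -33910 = 6783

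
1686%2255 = 1686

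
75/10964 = 75/10964 = 0.01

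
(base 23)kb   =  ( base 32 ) en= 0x1D7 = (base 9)573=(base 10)471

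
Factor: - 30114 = -2^1 * 3^2*7^1 *239^1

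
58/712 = 29/356 = 0.08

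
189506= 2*94753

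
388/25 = 15 + 13/25 = 15.52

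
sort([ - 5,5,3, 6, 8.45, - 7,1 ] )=[-7,-5  ,  1,3,  5, 6,8.45]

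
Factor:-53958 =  - 2^1*3^1* 17^1*23^2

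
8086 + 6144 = 14230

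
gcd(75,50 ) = 25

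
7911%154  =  57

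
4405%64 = 53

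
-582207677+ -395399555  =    -  977607232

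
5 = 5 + 0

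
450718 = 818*551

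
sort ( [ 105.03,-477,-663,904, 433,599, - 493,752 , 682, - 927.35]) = [ - 927.35, - 663,  -  493,- 477,  105.03,433, 599,682, 752, 904 ]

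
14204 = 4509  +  9695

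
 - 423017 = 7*( -60431 ) 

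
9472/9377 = 9472/9377  =  1.01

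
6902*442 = 3050684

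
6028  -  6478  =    -  450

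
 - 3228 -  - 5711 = 2483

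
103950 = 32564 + 71386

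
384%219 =165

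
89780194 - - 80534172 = 170314366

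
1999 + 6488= 8487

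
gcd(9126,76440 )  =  78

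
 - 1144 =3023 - 4167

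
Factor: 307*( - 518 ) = -2^1*7^1* 37^1*307^1 = - 159026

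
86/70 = 43/35 = 1.23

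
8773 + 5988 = 14761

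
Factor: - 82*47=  - 3854 = - 2^1*41^1*47^1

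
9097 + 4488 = 13585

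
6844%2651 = 1542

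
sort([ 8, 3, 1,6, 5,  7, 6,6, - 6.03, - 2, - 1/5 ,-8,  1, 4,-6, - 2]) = [ - 8, - 6.03 , - 6, -2,-2, - 1/5,1,  1, 3, 4,5,6 , 6 , 6,  7 , 8] 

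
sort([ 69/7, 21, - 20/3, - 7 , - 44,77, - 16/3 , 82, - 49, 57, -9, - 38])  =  [ - 49 , - 44, - 38 ,  -  9, - 7,-20/3,- 16/3,69/7,  21, 57,77,82 ]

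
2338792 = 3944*593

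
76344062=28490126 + 47853936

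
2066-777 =1289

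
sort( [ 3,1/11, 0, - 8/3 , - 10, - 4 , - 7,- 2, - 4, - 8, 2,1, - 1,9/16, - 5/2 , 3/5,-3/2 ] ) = [ - 10, - 8, - 7, - 4,  -  4, - 8/3, - 5/2, -2 , -3/2, - 1,0, 1/11 , 9/16,3/5, 1,2, 3]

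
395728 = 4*98932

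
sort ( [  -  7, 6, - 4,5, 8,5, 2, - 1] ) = [-7,-4, - 1,2,5,5,6,8] 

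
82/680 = 41/340 = 0.12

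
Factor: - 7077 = -3^1*7^1*337^1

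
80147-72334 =7813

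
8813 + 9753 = 18566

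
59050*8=472400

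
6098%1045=873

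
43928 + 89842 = 133770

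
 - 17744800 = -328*54100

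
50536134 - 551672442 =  - 501136308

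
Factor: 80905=5^1 *11^1 * 1471^1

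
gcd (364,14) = 14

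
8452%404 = 372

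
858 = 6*143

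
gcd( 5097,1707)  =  3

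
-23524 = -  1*23524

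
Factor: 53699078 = 2^1 * 211^1*127249^1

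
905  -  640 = 265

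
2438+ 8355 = 10793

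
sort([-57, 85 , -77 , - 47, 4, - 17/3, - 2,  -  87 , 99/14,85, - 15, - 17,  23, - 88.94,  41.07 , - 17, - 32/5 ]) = [ - 88.94, - 87, - 77, - 57, - 47, - 17, - 17, - 15, - 32/5, - 17/3, - 2,4, 99/14,23 , 41.07, 85  ,  85 ]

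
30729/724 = 42 + 321/724 = 42.44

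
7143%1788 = 1779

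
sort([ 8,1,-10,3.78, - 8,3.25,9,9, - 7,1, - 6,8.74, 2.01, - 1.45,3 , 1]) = [ - 10, - 8, - 7 , - 6, - 1.45,  1,1  ,  1,2.01, 3,3.25, 3.78,8,8.74, 9,9]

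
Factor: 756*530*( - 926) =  - 371029680=- 2^4 *3^3*5^1*7^1*53^1 * 463^1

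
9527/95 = 100 + 27/95 =100.28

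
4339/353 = 4339/353  =  12.29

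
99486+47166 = 146652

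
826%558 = 268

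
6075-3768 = 2307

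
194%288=194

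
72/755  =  72/755 = 0.10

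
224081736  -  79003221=145078515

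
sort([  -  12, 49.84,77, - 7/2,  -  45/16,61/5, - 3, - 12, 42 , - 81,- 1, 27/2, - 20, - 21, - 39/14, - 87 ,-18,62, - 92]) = [ - 92, - 87, - 81,  -  21 , - 20, - 18, - 12,  -  12, - 7/2, - 3,  -  45/16, - 39/14, - 1, 61/5, 27/2 , 42,49.84,62,77 ] 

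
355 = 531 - 176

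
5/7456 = 5/7456 = 0.00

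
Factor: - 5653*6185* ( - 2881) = 100730722205=5^1*43^1*67^1*1237^1*5653^1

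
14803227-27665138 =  - 12861911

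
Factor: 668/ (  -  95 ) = - 2^2*5^(  -  1)*19^(-1)*167^1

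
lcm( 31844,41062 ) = 1560356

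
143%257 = 143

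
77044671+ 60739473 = 137784144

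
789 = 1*789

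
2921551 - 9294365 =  - 6372814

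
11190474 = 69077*162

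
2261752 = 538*4204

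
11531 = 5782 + 5749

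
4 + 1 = 5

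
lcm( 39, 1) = 39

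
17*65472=1113024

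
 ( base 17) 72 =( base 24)51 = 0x79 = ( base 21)5g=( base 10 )121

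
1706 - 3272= - 1566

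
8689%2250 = 1939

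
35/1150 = 7/230=0.03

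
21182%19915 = 1267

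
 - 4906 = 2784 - 7690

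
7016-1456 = 5560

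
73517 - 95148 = -21631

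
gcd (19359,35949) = 3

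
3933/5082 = 1311/1694 = 0.77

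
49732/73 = 49732/73 = 681.26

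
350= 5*70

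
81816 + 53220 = 135036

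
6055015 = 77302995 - 71247980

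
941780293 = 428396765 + 513383528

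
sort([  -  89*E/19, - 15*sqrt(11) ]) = [-15*sqrt(11),-89*E/19] 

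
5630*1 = 5630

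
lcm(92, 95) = 8740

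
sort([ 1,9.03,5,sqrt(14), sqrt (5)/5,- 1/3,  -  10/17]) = [ - 10/17, - 1/3,sqrt ( 5 ) /5,1,sqrt (14 ),5 , 9.03 ] 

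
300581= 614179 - 313598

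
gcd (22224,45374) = 926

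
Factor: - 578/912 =  -  289/456= - 2^( - 3) * 3^(-1)*17^2*19^ ( - 1) 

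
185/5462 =185/5462  =  0.03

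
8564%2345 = 1529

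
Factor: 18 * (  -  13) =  - 2^1*3^2*13^1= - 234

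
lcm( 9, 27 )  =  27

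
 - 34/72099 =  - 34/72099 = -  0.00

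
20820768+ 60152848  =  80973616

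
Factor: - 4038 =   -  2^1*3^1*673^1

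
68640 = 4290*16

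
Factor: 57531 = 3^1 * 127^1 *151^1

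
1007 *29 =29203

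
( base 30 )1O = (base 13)42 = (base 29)1P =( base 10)54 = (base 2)110110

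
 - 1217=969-2186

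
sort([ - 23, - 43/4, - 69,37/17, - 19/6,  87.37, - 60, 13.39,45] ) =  [  -  69, - 60 , - 23, - 43/4, - 19/6 , 37/17, 13.39,45, 87.37 ]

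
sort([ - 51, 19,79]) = [ - 51,19, 79 ]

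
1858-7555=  - 5697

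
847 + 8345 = 9192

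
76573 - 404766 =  - 328193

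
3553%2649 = 904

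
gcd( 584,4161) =73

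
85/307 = 85/307=0.28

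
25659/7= 25659/7  =  3665.57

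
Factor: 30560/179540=2^3*47^ ( - 1) = 8/47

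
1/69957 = 1/69957 = 0.00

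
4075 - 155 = 3920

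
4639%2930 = 1709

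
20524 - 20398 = 126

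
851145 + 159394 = 1010539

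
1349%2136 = 1349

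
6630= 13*510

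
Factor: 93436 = 2^2 * 7^1*47^1*71^1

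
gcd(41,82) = 41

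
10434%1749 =1689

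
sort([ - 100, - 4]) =[ - 100, - 4]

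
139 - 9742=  -9603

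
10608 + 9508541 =9519149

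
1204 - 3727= - 2523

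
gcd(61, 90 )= 1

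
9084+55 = 9139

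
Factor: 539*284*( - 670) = -2^3*5^1*7^2*11^1*67^1*71^1  =  -102560920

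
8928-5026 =3902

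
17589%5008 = 2565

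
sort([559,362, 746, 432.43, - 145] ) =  [ - 145 , 362, 432.43,  559,746] 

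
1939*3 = 5817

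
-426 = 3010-3436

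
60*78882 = 4732920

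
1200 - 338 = 862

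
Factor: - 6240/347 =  - 2^5*3^1*5^1*13^1* 347^( - 1)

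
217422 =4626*47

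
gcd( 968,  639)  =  1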